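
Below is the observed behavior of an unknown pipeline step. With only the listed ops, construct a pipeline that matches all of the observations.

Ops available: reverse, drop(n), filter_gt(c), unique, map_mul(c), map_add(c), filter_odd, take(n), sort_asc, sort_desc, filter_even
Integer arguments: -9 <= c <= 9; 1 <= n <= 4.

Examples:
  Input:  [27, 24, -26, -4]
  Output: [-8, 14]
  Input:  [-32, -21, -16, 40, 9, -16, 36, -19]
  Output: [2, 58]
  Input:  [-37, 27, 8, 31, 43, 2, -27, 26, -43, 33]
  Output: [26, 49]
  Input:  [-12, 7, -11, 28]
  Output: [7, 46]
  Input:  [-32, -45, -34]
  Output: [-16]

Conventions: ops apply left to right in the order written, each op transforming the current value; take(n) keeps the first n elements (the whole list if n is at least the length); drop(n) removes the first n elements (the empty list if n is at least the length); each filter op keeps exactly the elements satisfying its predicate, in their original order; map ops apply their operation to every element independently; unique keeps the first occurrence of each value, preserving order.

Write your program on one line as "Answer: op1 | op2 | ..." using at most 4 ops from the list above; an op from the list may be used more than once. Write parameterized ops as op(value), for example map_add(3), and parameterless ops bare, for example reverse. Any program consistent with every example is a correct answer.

map_add(9) | drop(2) | take(2) | map_add(9)

Check, running the answer program on each example:
  [27, 24, -26, -4] -> [36, 33, -17, 5] -> [-17, 5] -> [-17, 5] -> [-8, 14]
  [-32, -21, -16, 40, 9, -16, 36, -19] -> [-23, -12, -7, 49, 18, -7, 45, -10] -> [-7, 49, 18, -7, 45, -10] -> [-7, 49] -> [2, 58]
  [-37, 27, 8, 31, 43, 2, -27, 26, -43, 33] -> [-28, 36, 17, 40, 52, 11, -18, 35, -34, 42] -> [17, 40, 52, 11, -18, 35, -34, 42] -> [17, 40] -> [26, 49]
  [-12, 7, -11, 28] -> [-3, 16, -2, 37] -> [-2, 37] -> [-2, 37] -> [7, 46]
  [-32, -45, -34] -> [-23, -36, -25] -> [-25] -> [-25] -> [-16]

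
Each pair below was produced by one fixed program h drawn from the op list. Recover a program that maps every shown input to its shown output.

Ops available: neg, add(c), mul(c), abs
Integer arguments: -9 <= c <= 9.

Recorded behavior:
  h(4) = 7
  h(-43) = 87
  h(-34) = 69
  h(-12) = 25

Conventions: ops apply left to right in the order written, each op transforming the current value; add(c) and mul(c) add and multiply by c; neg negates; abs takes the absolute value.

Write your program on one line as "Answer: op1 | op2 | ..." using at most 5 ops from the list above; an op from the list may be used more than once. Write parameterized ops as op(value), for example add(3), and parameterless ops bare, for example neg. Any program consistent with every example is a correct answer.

neg | mul(-2) | add(-1) | abs

Check, running the answer program on each example:
  4 -> -4 -> 8 -> 7 -> 7
  -43 -> 43 -> -86 -> -87 -> 87
  -34 -> 34 -> -68 -> -69 -> 69
  -12 -> 12 -> -24 -> -25 -> 25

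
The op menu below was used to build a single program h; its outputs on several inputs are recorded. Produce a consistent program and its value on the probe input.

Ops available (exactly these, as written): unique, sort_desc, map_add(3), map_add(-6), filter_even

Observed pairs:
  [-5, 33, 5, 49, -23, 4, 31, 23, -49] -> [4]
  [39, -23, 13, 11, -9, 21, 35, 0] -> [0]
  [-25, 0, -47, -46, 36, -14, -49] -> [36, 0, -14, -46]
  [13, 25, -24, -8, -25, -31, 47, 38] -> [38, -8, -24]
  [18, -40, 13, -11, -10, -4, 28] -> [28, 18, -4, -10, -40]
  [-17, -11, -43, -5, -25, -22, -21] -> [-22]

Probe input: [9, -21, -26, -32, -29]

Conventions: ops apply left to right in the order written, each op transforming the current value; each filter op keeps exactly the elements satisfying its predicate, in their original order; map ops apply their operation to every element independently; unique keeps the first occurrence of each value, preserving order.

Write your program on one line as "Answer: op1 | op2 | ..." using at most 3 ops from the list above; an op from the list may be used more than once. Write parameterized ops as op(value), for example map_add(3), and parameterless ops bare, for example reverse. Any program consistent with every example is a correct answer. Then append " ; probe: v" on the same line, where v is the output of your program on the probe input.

sort_desc | filter_even ; probe: [-26, -32]

Check, running the answer program on each example:
  [-5, 33, 5, 49, -23, 4, 31, 23, -49] -> [49, 33, 31, 23, 5, 4, -5, -23, -49] -> [4]
  [39, -23, 13, 11, -9, 21, 35, 0] -> [39, 35, 21, 13, 11, 0, -9, -23] -> [0]
  [-25, 0, -47, -46, 36, -14, -49] -> [36, 0, -14, -25, -46, -47, -49] -> [36, 0, -14, -46]
  [13, 25, -24, -8, -25, -31, 47, 38] -> [47, 38, 25, 13, -8, -24, -25, -31] -> [38, -8, -24]
  [18, -40, 13, -11, -10, -4, 28] -> [28, 18, 13, -4, -10, -11, -40] -> [28, 18, -4, -10, -40]
  [-17, -11, -43, -5, -25, -22, -21] -> [-5, -11, -17, -21, -22, -25, -43] -> [-22]
  probe: [9, -21, -26, -32, -29] -> [9, -21, -26, -29, -32] -> [-26, -32]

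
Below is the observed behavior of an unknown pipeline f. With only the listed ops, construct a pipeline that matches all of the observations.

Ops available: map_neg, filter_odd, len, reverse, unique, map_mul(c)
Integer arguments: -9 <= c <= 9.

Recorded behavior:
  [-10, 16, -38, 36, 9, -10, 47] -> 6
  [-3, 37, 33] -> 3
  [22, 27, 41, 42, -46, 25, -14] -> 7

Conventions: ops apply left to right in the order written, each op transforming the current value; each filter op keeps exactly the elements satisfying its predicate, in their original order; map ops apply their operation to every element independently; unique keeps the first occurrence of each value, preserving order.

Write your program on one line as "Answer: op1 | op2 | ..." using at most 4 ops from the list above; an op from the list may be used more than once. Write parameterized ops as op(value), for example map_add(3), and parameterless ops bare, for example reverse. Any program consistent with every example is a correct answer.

unique | reverse | map_mul(3) | len

Check, running the answer program on each example:
  [-10, 16, -38, 36, 9, -10, 47] -> [-10, 16, -38, 36, 9, 47] -> [47, 9, 36, -38, 16, -10] -> [141, 27, 108, -114, 48, -30] -> 6
  [-3, 37, 33] -> [-3, 37, 33] -> [33, 37, -3] -> [99, 111, -9] -> 3
  [22, 27, 41, 42, -46, 25, -14] -> [22, 27, 41, 42, -46, 25, -14] -> [-14, 25, -46, 42, 41, 27, 22] -> [-42, 75, -138, 126, 123, 81, 66] -> 7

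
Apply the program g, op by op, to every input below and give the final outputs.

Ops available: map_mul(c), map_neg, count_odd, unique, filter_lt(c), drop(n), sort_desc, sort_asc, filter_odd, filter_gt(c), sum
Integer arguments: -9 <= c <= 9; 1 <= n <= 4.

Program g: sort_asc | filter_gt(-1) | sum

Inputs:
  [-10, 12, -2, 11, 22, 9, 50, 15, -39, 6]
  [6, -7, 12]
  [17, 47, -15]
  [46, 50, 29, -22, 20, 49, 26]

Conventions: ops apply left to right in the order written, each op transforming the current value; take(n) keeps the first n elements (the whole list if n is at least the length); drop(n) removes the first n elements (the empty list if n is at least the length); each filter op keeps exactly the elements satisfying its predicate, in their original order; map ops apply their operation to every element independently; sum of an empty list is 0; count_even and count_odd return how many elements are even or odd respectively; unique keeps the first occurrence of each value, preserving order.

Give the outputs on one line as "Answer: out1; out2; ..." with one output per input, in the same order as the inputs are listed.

Execution, op by op:
  [-10, 12, -2, 11, 22, 9, 50, 15, -39, 6] -> [-39, -10, -2, 6, 9, 11, 12, 15, 22, 50] -> [6, 9, 11, 12, 15, 22, 50] -> 125
  [6, -7, 12] -> [-7, 6, 12] -> [6, 12] -> 18
  [17, 47, -15] -> [-15, 17, 47] -> [17, 47] -> 64
  [46, 50, 29, -22, 20, 49, 26] -> [-22, 20, 26, 29, 46, 49, 50] -> [20, 26, 29, 46, 49, 50] -> 220

125; 18; 64; 220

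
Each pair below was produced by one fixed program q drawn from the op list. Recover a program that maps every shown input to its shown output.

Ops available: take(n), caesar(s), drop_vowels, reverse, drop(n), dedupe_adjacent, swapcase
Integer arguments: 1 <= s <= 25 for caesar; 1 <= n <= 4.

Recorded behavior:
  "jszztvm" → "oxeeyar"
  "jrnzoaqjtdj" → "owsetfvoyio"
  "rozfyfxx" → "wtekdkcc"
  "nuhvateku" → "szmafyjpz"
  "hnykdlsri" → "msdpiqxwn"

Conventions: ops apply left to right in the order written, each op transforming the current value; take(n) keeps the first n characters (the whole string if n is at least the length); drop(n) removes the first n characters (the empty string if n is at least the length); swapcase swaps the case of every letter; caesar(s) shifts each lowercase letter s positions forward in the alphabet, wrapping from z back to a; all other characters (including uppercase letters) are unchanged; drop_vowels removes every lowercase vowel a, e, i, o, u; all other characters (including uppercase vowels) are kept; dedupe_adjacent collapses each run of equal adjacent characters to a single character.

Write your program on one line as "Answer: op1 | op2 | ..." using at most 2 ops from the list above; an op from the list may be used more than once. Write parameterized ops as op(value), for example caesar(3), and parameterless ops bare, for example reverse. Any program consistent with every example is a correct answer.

caesar(21) | caesar(10)

Check, running the answer program on each example:
  "jszztvm" -> "enuuoqh" -> "oxeeyar"
  "jrnzoaqjtdj" -> "emiujvleoye" -> "owsetfvoyio"
  "rozfyfxx" -> "mjuatass" -> "wtekdkcc"
  "nuhvateku" -> "ipcqvozfp" -> "szmafyjpz"
  "hnykdlsri" -> "citfygnmd" -> "msdpiqxwn"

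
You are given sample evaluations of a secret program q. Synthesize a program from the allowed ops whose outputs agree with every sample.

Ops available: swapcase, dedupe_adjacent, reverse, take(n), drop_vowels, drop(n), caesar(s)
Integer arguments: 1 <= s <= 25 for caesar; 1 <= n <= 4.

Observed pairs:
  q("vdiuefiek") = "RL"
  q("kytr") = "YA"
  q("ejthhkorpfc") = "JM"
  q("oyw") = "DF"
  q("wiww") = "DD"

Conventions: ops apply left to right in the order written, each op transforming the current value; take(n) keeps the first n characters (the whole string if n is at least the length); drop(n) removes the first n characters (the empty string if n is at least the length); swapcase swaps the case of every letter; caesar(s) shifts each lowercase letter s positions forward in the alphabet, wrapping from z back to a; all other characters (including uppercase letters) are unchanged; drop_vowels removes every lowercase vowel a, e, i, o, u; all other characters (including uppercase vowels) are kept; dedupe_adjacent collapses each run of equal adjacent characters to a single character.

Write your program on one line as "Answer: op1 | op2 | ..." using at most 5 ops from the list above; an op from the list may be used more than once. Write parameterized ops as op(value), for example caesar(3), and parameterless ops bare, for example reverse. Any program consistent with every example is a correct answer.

caesar(7) | reverse | take(2) | swapcase

Check, running the answer program on each example:
  "vdiuefiek" -> "ckpblmplr" -> "rlpmlbpkc" -> "rl" -> "RL"
  "kytr" -> "rfay" -> "yafr" -> "ya" -> "YA"
  "ejthhkorpfc" -> "lqaoorvywmj" -> "jmwyvrooaql" -> "jm" -> "JM"
  "oyw" -> "vfd" -> "dfv" -> "df" -> "DF"
  "wiww" -> "dpdd" -> "ddpd" -> "dd" -> "DD"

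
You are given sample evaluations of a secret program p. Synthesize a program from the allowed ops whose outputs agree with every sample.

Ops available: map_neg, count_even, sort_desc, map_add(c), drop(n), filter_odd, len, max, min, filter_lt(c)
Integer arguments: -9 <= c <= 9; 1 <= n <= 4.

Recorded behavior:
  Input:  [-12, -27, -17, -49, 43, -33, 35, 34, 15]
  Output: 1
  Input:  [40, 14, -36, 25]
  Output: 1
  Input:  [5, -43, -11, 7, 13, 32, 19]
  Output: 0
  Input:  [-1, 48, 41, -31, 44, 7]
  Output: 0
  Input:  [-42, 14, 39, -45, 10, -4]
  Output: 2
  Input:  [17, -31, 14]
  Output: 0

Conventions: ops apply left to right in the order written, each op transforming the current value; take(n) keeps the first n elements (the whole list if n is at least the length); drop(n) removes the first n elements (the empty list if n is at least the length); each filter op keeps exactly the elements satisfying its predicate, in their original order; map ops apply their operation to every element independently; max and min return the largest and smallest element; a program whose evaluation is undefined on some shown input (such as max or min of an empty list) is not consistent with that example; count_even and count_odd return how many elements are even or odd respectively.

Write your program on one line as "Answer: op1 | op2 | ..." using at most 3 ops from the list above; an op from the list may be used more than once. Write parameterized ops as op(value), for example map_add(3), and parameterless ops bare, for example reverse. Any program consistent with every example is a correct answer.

filter_lt(9) | map_add(6) | count_even

Check, running the answer program on each example:
  [-12, -27, -17, -49, 43, -33, 35, 34, 15] -> [-12, -27, -17, -49, -33] -> [-6, -21, -11, -43, -27] -> 1
  [40, 14, -36, 25] -> [-36] -> [-30] -> 1
  [5, -43, -11, 7, 13, 32, 19] -> [5, -43, -11, 7] -> [11, -37, -5, 13] -> 0
  [-1, 48, 41, -31, 44, 7] -> [-1, -31, 7] -> [5, -25, 13] -> 0
  [-42, 14, 39, -45, 10, -4] -> [-42, -45, -4] -> [-36, -39, 2] -> 2
  [17, -31, 14] -> [-31] -> [-25] -> 0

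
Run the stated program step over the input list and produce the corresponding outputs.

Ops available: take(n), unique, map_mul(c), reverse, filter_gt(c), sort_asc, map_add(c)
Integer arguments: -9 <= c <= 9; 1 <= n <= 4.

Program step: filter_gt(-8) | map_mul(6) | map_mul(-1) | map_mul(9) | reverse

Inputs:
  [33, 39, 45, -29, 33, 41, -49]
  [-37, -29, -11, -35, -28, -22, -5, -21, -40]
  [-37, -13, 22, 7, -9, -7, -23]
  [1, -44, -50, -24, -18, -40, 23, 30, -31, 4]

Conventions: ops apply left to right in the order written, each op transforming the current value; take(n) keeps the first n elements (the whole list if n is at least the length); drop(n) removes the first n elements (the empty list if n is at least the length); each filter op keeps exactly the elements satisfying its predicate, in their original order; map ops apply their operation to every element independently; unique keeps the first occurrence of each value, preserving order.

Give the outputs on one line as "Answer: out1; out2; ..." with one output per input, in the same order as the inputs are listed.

[-2214, -1782, -2430, -2106, -1782]; [270]; [378, -378, -1188]; [-216, -1620, -1242, -54]

Execution, op by op:
  [33, 39, 45, -29, 33, 41, -49] -> [33, 39, 45, 33, 41] -> [198, 234, 270, 198, 246] -> [-198, -234, -270, -198, -246] -> [-1782, -2106, -2430, -1782, -2214] -> [-2214, -1782, -2430, -2106, -1782]
  [-37, -29, -11, -35, -28, -22, -5, -21, -40] -> [-5] -> [-30] -> [30] -> [270] -> [270]
  [-37, -13, 22, 7, -9, -7, -23] -> [22, 7, -7] -> [132, 42, -42] -> [-132, -42, 42] -> [-1188, -378, 378] -> [378, -378, -1188]
  [1, -44, -50, -24, -18, -40, 23, 30, -31, 4] -> [1, 23, 30, 4] -> [6, 138, 180, 24] -> [-6, -138, -180, -24] -> [-54, -1242, -1620, -216] -> [-216, -1620, -1242, -54]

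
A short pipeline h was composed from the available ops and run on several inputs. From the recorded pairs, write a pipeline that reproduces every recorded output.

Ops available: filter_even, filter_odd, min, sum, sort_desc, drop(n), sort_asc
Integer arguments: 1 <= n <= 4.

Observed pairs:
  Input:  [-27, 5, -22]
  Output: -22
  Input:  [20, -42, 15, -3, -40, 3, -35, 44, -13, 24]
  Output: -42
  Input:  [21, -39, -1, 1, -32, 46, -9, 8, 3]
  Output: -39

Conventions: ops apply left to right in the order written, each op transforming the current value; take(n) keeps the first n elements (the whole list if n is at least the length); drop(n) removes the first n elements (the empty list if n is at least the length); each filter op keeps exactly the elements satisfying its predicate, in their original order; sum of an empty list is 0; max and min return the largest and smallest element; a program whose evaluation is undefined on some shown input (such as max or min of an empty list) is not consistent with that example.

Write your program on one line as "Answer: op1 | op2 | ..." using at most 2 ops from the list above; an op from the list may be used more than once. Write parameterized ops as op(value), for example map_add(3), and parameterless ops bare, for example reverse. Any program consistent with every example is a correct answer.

drop(1) | min

Check, running the answer program on each example:
  [-27, 5, -22] -> [5, -22] -> -22
  [20, -42, 15, -3, -40, 3, -35, 44, -13, 24] -> [-42, 15, -3, -40, 3, -35, 44, -13, 24] -> -42
  [21, -39, -1, 1, -32, 46, -9, 8, 3] -> [-39, -1, 1, -32, 46, -9, 8, 3] -> -39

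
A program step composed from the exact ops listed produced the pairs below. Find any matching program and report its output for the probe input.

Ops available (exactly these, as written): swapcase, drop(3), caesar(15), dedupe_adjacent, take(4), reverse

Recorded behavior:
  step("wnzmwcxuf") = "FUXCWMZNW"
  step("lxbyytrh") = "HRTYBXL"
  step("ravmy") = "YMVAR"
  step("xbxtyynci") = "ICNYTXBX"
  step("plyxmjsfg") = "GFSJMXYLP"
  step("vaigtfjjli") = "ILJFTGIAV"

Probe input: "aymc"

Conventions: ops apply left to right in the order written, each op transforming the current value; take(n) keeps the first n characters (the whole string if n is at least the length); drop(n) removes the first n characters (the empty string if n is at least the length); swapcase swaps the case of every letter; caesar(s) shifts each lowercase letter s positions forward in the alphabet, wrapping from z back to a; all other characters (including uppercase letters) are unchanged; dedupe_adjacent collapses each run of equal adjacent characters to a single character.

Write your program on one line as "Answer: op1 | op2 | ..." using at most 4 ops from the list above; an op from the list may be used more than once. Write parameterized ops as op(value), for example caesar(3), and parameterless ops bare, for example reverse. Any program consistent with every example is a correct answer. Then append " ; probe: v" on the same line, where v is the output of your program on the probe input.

dedupe_adjacent | swapcase | reverse ; probe: "CMYA"

Check, running the answer program on each example:
  "wnzmwcxuf" -> "wnzmwcxuf" -> "WNZMWCXUF" -> "FUXCWMZNW"
  "lxbyytrh" -> "lxbytrh" -> "LXBYTRH" -> "HRTYBXL"
  "ravmy" -> "ravmy" -> "RAVMY" -> "YMVAR"
  "xbxtyynci" -> "xbxtynci" -> "XBXTYNCI" -> "ICNYTXBX"
  "plyxmjsfg" -> "plyxmjsfg" -> "PLYXMJSFG" -> "GFSJMXYLP"
  "vaigtfjjli" -> "vaigtfjli" -> "VAIGTFJLI" -> "ILJFTGIAV"
  probe: "aymc" -> "aymc" -> "AYMC" -> "CMYA"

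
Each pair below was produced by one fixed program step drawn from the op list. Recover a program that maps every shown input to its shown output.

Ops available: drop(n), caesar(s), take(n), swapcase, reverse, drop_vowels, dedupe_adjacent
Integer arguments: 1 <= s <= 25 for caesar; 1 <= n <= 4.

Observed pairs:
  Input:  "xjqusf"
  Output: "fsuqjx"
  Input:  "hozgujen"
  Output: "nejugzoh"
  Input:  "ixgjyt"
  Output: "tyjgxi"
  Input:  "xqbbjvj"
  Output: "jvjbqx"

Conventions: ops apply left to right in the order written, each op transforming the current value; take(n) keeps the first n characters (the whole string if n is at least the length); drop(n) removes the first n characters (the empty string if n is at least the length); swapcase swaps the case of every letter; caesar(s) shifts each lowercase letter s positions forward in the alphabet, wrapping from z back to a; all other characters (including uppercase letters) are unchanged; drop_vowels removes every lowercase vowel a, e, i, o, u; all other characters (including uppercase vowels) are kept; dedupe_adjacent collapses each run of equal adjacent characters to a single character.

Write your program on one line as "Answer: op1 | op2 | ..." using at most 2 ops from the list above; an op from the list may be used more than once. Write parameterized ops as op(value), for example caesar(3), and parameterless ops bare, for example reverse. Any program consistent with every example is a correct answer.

dedupe_adjacent | reverse

Check, running the answer program on each example:
  "xjqusf" -> "xjqusf" -> "fsuqjx"
  "hozgujen" -> "hozgujen" -> "nejugzoh"
  "ixgjyt" -> "ixgjyt" -> "tyjgxi"
  "xqbbjvj" -> "xqbjvj" -> "jvjbqx"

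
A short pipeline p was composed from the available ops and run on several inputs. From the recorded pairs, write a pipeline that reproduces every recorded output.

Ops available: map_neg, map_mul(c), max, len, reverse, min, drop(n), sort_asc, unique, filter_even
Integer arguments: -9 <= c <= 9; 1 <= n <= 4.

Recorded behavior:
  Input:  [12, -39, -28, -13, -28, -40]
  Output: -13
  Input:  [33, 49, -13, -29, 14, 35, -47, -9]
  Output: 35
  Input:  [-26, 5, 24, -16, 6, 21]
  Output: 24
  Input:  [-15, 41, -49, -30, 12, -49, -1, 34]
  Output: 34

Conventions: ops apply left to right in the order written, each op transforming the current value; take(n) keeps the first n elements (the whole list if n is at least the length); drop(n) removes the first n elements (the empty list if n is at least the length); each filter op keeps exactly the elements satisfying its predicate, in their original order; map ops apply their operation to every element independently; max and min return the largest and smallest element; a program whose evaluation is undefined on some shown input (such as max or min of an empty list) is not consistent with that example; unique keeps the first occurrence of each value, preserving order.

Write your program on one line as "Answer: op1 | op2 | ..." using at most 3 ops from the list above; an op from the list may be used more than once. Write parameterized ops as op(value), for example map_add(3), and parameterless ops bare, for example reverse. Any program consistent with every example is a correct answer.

drop(2) | max

Check, running the answer program on each example:
  [12, -39, -28, -13, -28, -40] -> [-28, -13, -28, -40] -> -13
  [33, 49, -13, -29, 14, 35, -47, -9] -> [-13, -29, 14, 35, -47, -9] -> 35
  [-26, 5, 24, -16, 6, 21] -> [24, -16, 6, 21] -> 24
  [-15, 41, -49, -30, 12, -49, -1, 34] -> [-49, -30, 12, -49, -1, 34] -> 34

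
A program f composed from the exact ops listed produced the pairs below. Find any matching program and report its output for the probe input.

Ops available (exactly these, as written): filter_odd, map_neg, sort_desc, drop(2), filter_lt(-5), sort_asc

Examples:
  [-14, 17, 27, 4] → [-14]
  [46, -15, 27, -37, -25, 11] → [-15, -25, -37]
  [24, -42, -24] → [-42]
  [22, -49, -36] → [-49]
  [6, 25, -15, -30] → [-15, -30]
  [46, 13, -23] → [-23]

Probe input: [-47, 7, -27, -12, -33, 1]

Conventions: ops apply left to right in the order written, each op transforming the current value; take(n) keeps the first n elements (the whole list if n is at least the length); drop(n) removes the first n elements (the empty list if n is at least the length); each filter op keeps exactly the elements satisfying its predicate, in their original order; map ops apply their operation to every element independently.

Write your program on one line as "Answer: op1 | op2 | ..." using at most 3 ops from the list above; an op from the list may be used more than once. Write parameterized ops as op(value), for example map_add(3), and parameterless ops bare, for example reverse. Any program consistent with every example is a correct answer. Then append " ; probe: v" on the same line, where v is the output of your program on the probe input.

sort_desc | drop(2) | filter_lt(-5) ; probe: [-12, -27, -33, -47]

Check, running the answer program on each example:
  [-14, 17, 27, 4] -> [27, 17, 4, -14] -> [4, -14] -> [-14]
  [46, -15, 27, -37, -25, 11] -> [46, 27, 11, -15, -25, -37] -> [11, -15, -25, -37] -> [-15, -25, -37]
  [24, -42, -24] -> [24, -24, -42] -> [-42] -> [-42]
  [22, -49, -36] -> [22, -36, -49] -> [-49] -> [-49]
  [6, 25, -15, -30] -> [25, 6, -15, -30] -> [-15, -30] -> [-15, -30]
  [46, 13, -23] -> [46, 13, -23] -> [-23] -> [-23]
  probe: [-47, 7, -27, -12, -33, 1] -> [7, 1, -12, -27, -33, -47] -> [-12, -27, -33, -47] -> [-12, -27, -33, -47]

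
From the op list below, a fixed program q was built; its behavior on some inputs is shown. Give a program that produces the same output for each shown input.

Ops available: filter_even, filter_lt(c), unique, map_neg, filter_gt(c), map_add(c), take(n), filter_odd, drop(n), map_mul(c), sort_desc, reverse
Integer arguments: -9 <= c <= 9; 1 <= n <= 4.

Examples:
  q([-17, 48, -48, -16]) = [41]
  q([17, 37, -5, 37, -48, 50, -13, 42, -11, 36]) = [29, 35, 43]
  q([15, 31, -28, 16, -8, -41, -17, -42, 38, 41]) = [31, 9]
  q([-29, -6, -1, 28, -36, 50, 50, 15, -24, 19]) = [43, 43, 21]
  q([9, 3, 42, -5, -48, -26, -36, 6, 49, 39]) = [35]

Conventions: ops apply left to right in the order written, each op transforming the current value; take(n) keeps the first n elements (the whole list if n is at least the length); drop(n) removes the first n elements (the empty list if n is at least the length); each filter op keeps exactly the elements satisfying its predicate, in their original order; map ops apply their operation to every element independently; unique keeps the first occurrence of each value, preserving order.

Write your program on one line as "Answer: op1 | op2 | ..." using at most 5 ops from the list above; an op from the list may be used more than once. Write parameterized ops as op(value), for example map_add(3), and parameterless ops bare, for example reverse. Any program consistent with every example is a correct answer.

map_add(-7) | reverse | filter_gt(-3) | filter_odd | filter_gt(4)

Check, running the answer program on each example:
  [-17, 48, -48, -16] -> [-24, 41, -55, -23] -> [-23, -55, 41, -24] -> [41] -> [41] -> [41]
  [17, 37, -5, 37, -48, 50, -13, 42, -11, 36] -> [10, 30, -12, 30, -55, 43, -20, 35, -18, 29] -> [29, -18, 35, -20, 43, -55, 30, -12, 30, 10] -> [29, 35, 43, 30, 30, 10] -> [29, 35, 43] -> [29, 35, 43]
  [15, 31, -28, 16, -8, -41, -17, -42, 38, 41] -> [8, 24, -35, 9, -15, -48, -24, -49, 31, 34] -> [34, 31, -49, -24, -48, -15, 9, -35, 24, 8] -> [34, 31, 9, 24, 8] -> [31, 9] -> [31, 9]
  [-29, -6, -1, 28, -36, 50, 50, 15, -24, 19] -> [-36, -13, -8, 21, -43, 43, 43, 8, -31, 12] -> [12, -31, 8, 43, 43, -43, 21, -8, -13, -36] -> [12, 8, 43, 43, 21] -> [43, 43, 21] -> [43, 43, 21]
  [9, 3, 42, -5, -48, -26, -36, 6, 49, 39] -> [2, -4, 35, -12, -55, -33, -43, -1, 42, 32] -> [32, 42, -1, -43, -33, -55, -12, 35, -4, 2] -> [32, 42, -1, 35, 2] -> [-1, 35] -> [35]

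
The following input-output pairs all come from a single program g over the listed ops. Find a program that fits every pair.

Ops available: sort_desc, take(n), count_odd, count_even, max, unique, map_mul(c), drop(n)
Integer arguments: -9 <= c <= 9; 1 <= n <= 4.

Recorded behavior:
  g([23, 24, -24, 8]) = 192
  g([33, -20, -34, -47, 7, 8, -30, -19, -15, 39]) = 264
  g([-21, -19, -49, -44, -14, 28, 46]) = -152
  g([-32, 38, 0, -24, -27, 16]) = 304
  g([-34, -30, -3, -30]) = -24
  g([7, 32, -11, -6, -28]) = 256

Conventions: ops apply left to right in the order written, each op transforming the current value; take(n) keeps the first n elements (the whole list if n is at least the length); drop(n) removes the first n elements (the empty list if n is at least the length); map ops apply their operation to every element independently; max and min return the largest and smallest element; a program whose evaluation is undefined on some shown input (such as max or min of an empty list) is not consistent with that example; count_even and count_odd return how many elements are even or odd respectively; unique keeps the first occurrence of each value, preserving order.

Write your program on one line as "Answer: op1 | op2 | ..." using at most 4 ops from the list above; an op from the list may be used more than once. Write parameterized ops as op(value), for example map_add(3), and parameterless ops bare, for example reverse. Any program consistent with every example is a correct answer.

unique | map_mul(8) | take(4) | max

Check, running the answer program on each example:
  [23, 24, -24, 8] -> [23, 24, -24, 8] -> [184, 192, -192, 64] -> [184, 192, -192, 64] -> 192
  [33, -20, -34, -47, 7, 8, -30, -19, -15, 39] -> [33, -20, -34, -47, 7, 8, -30, -19, -15, 39] -> [264, -160, -272, -376, 56, 64, -240, -152, -120, 312] -> [264, -160, -272, -376] -> 264
  [-21, -19, -49, -44, -14, 28, 46] -> [-21, -19, -49, -44, -14, 28, 46] -> [-168, -152, -392, -352, -112, 224, 368] -> [-168, -152, -392, -352] -> -152
  [-32, 38, 0, -24, -27, 16] -> [-32, 38, 0, -24, -27, 16] -> [-256, 304, 0, -192, -216, 128] -> [-256, 304, 0, -192] -> 304
  [-34, -30, -3, -30] -> [-34, -30, -3] -> [-272, -240, -24] -> [-272, -240, -24] -> -24
  [7, 32, -11, -6, -28] -> [7, 32, -11, -6, -28] -> [56, 256, -88, -48, -224] -> [56, 256, -88, -48] -> 256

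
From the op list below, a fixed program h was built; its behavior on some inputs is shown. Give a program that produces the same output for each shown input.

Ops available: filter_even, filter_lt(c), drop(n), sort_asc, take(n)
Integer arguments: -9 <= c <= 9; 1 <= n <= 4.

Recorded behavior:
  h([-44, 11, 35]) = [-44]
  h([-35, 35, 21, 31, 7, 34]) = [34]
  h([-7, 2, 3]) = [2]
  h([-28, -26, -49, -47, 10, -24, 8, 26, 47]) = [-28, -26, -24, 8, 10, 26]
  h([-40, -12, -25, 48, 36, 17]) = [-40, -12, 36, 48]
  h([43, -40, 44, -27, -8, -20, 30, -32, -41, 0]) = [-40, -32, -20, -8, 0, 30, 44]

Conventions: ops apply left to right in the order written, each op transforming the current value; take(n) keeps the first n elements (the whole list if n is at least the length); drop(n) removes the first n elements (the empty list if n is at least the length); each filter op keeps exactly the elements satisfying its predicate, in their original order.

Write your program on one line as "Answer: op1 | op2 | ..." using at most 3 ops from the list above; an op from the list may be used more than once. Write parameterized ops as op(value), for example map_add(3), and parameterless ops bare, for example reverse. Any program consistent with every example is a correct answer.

filter_even | sort_asc

Check, running the answer program on each example:
  [-44, 11, 35] -> [-44] -> [-44]
  [-35, 35, 21, 31, 7, 34] -> [34] -> [34]
  [-7, 2, 3] -> [2] -> [2]
  [-28, -26, -49, -47, 10, -24, 8, 26, 47] -> [-28, -26, 10, -24, 8, 26] -> [-28, -26, -24, 8, 10, 26]
  [-40, -12, -25, 48, 36, 17] -> [-40, -12, 48, 36] -> [-40, -12, 36, 48]
  [43, -40, 44, -27, -8, -20, 30, -32, -41, 0] -> [-40, 44, -8, -20, 30, -32, 0] -> [-40, -32, -20, -8, 0, 30, 44]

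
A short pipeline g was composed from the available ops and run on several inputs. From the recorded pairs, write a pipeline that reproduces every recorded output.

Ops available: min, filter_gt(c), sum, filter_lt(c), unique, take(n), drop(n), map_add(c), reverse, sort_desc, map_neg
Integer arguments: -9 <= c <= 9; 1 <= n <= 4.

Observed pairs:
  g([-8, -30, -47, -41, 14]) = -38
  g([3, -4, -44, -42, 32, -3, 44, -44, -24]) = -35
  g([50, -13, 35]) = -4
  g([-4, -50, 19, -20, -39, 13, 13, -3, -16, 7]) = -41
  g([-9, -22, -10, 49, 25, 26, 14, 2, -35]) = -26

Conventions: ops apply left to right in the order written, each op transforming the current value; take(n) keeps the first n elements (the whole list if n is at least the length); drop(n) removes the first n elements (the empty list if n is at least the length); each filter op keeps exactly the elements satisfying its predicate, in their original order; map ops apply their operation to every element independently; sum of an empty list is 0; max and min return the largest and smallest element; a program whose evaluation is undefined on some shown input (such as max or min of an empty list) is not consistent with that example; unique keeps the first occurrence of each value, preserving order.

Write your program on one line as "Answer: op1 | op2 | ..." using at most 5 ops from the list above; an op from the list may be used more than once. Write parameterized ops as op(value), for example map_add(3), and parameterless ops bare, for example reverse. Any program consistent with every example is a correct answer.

sort_desc | filter_lt(0) | map_add(9) | min

Check, running the answer program on each example:
  [-8, -30, -47, -41, 14] -> [14, -8, -30, -41, -47] -> [-8, -30, -41, -47] -> [1, -21, -32, -38] -> -38
  [3, -4, -44, -42, 32, -3, 44, -44, -24] -> [44, 32, 3, -3, -4, -24, -42, -44, -44] -> [-3, -4, -24, -42, -44, -44] -> [6, 5, -15, -33, -35, -35] -> -35
  [50, -13, 35] -> [50, 35, -13] -> [-13] -> [-4] -> -4
  [-4, -50, 19, -20, -39, 13, 13, -3, -16, 7] -> [19, 13, 13, 7, -3, -4, -16, -20, -39, -50] -> [-3, -4, -16, -20, -39, -50] -> [6, 5, -7, -11, -30, -41] -> -41
  [-9, -22, -10, 49, 25, 26, 14, 2, -35] -> [49, 26, 25, 14, 2, -9, -10, -22, -35] -> [-9, -10, -22, -35] -> [0, -1, -13, -26] -> -26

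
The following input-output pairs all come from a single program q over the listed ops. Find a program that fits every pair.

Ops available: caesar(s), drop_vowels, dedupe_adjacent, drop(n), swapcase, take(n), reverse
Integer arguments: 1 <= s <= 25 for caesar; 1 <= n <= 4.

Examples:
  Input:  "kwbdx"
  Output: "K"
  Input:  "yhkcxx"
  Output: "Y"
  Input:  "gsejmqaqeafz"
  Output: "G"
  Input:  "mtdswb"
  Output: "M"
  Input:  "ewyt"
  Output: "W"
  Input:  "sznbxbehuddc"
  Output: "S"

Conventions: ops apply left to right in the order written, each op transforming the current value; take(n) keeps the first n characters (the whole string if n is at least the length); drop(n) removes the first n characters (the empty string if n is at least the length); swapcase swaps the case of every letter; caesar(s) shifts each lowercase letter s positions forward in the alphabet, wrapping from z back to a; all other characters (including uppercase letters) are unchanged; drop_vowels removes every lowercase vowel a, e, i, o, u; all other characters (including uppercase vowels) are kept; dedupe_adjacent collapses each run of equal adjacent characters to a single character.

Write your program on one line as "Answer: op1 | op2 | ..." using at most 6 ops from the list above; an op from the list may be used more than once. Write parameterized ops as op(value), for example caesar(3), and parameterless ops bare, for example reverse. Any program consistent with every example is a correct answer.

drop_vowels | dedupe_adjacent | take(3) | reverse | drop(2) | swapcase

Check, running the answer program on each example:
  "kwbdx" -> "kwbdx" -> "kwbdx" -> "kwb" -> "bwk" -> "k" -> "K"
  "yhkcxx" -> "yhkcxx" -> "yhkcx" -> "yhk" -> "khy" -> "y" -> "Y"
  "gsejmqaqeafz" -> "gsjmqqfz" -> "gsjmqfz" -> "gsj" -> "jsg" -> "g" -> "G"
  "mtdswb" -> "mtdswb" -> "mtdswb" -> "mtd" -> "dtm" -> "m" -> "M"
  "ewyt" -> "wyt" -> "wyt" -> "wyt" -> "tyw" -> "w" -> "W"
  "sznbxbehuddc" -> "sznbxbhddc" -> "sznbxbhdc" -> "szn" -> "nzs" -> "s" -> "S"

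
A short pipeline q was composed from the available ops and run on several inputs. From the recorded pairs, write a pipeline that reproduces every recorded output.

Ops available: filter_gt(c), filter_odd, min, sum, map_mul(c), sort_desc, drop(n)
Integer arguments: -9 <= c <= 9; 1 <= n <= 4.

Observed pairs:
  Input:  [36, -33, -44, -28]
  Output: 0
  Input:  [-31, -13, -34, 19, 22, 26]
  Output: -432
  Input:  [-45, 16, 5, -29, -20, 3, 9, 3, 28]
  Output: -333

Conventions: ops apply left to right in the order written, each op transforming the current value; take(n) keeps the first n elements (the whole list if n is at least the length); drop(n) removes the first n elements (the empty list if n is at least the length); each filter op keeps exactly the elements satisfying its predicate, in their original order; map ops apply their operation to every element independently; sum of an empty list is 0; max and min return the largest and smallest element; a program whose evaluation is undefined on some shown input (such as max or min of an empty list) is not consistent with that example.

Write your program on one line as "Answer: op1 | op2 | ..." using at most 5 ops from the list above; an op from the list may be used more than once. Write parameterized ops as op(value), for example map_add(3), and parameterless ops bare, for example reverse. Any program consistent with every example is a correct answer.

drop(4) | filter_gt(8) | map_mul(-9) | sum

Check, running the answer program on each example:
  [36, -33, -44, -28] -> [] -> [] -> [] -> 0
  [-31, -13, -34, 19, 22, 26] -> [22, 26] -> [22, 26] -> [-198, -234] -> -432
  [-45, 16, 5, -29, -20, 3, 9, 3, 28] -> [-20, 3, 9, 3, 28] -> [9, 28] -> [-81, -252] -> -333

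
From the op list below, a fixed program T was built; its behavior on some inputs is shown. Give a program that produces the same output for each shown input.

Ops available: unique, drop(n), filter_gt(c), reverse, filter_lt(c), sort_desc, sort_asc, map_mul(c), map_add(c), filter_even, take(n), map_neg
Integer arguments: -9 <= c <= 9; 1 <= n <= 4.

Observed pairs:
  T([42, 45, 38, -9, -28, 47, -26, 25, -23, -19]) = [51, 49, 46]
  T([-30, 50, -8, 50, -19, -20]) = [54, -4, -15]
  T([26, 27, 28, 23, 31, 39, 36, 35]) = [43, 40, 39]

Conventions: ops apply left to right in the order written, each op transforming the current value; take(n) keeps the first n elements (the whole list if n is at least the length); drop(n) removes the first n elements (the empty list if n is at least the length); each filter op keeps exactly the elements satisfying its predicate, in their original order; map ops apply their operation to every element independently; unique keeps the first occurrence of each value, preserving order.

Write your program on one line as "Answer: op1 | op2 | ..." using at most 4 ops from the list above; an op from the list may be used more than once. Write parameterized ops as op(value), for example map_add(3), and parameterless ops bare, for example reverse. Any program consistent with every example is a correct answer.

unique | sort_desc | map_add(4) | take(3)

Check, running the answer program on each example:
  [42, 45, 38, -9, -28, 47, -26, 25, -23, -19] -> [42, 45, 38, -9, -28, 47, -26, 25, -23, -19] -> [47, 45, 42, 38, 25, -9, -19, -23, -26, -28] -> [51, 49, 46, 42, 29, -5, -15, -19, -22, -24] -> [51, 49, 46]
  [-30, 50, -8, 50, -19, -20] -> [-30, 50, -8, -19, -20] -> [50, -8, -19, -20, -30] -> [54, -4, -15, -16, -26] -> [54, -4, -15]
  [26, 27, 28, 23, 31, 39, 36, 35] -> [26, 27, 28, 23, 31, 39, 36, 35] -> [39, 36, 35, 31, 28, 27, 26, 23] -> [43, 40, 39, 35, 32, 31, 30, 27] -> [43, 40, 39]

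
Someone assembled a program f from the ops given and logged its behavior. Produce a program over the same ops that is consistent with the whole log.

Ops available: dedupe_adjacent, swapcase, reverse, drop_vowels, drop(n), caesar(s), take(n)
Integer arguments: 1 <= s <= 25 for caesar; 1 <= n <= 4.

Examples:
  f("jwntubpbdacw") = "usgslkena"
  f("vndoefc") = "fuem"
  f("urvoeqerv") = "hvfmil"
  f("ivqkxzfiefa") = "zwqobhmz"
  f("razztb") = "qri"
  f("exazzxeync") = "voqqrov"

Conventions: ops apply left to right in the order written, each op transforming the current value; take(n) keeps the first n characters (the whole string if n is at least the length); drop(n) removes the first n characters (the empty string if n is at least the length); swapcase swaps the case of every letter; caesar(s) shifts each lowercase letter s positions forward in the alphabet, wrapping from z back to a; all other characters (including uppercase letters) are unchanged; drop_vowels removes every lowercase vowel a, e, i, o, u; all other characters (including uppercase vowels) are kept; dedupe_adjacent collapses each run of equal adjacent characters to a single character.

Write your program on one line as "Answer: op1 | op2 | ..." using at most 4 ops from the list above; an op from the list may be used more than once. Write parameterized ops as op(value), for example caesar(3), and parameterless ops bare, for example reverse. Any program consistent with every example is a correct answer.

reverse | drop(3) | caesar(12) | caesar(5)

Check, running the answer program on each example:
  "jwntubpbdacw" -> "wcadbpbutnwj" -> "dbpbutnwj" -> "pnbngfziv" -> "usgslkena"
  "vndoefc" -> "cfeodnv" -> "odnv" -> "apzh" -> "fuem"
  "urvoeqerv" -> "vreqeovru" -> "qeovru" -> "cqahdg" -> "hvfmil"
  "ivqkxzfiefa" -> "afeifzxkqvi" -> "ifzxkqvi" -> "urljwchu" -> "zwqobhmz"
  "razztb" -> "btzzar" -> "zar" -> "lmd" -> "qri"
  "exazzxeync" -> "cnyexzzaxe" -> "exzzaxe" -> "qjllmjq" -> "voqqrov"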